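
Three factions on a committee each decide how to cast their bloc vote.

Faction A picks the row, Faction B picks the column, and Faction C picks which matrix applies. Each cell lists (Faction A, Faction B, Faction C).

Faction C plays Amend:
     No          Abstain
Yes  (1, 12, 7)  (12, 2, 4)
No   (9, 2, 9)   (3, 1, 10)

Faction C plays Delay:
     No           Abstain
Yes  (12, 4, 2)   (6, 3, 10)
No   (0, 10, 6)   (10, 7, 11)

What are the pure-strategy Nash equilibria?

(No, No, Amend)

(Yes, No, Amend): Faction A can switch to No (1 → 9). Not NE.
(Yes, No, Delay): Faction C can switch to Amend (2 → 7). Not NE.
(Yes, Abstain, Amend): Faction B can switch to No (2 → 12). Not NE.
(Yes, Abstain, Delay): Faction A can switch to No (6 → 10). Not NE.
(No, No, Amend): Faction A gets 9, best alternative 1; Faction B gets 2, best alternative 1; Faction C gets 9, best alternative 6. No profitable deviation — NE.
(No, No, Delay): Faction A can switch to Yes (0 → 12). Not NE.
(No, Abstain, Amend): Faction A can switch to Yes (3 → 12). Not NE.
(No, Abstain, Delay): Faction B can switch to No (7 → 10). Not NE.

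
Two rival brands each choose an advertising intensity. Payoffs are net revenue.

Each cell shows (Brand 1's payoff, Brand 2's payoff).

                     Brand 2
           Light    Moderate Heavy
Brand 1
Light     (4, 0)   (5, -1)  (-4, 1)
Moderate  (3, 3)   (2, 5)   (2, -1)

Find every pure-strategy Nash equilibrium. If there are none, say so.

No pure-strategy Nash equilibrium.

(Light, Light): Brand 2 can switch to Heavy (0 → 1). Not NE.
(Light, Moderate): Brand 2 can switch to Light (-1 → 0). Not NE.
(Light, Heavy): Brand 1 can switch to Moderate (-4 → 2). Not NE.
(Moderate, Light): Brand 1 can switch to Light (3 → 4). Not NE.
(Moderate, Moderate): Brand 1 can switch to Light (2 → 5). Not NE.
(Moderate, Heavy): Brand 2 can switch to Light (-1 → 3). Not NE.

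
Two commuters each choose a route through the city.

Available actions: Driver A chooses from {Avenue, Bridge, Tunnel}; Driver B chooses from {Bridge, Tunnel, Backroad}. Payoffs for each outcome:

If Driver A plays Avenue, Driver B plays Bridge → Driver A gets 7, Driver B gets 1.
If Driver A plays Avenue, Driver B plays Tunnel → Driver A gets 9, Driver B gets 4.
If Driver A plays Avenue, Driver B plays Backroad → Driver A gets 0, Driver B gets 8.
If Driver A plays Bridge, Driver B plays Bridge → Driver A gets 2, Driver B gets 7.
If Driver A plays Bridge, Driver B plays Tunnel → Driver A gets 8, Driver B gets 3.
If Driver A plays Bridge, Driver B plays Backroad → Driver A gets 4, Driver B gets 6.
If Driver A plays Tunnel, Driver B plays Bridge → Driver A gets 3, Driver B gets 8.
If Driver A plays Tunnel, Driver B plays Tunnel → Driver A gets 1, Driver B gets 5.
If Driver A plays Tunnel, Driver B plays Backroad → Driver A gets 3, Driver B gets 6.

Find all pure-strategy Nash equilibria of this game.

(Avenue, Bridge): Driver B can switch to Tunnel (1 → 4). Not NE.
(Avenue, Tunnel): Driver B can switch to Backroad (4 → 8). Not NE.
(Avenue, Backroad): Driver A can switch to Bridge (0 → 4). Not NE.
(Bridge, Bridge): Driver A can switch to Avenue (2 → 7). Not NE.
(Bridge, Tunnel): Driver A can switch to Avenue (8 → 9). Not NE.
(Bridge, Backroad): Driver B can switch to Bridge (6 → 7). Not NE.
(Tunnel, Bridge): Driver A can switch to Avenue (3 → 7). Not NE.
(Tunnel, Tunnel): Driver A can switch to Avenue (1 → 9). Not NE.
(Tunnel, Backroad): Driver A can switch to Bridge (3 → 4). Not NE.

No pure-strategy Nash equilibrium.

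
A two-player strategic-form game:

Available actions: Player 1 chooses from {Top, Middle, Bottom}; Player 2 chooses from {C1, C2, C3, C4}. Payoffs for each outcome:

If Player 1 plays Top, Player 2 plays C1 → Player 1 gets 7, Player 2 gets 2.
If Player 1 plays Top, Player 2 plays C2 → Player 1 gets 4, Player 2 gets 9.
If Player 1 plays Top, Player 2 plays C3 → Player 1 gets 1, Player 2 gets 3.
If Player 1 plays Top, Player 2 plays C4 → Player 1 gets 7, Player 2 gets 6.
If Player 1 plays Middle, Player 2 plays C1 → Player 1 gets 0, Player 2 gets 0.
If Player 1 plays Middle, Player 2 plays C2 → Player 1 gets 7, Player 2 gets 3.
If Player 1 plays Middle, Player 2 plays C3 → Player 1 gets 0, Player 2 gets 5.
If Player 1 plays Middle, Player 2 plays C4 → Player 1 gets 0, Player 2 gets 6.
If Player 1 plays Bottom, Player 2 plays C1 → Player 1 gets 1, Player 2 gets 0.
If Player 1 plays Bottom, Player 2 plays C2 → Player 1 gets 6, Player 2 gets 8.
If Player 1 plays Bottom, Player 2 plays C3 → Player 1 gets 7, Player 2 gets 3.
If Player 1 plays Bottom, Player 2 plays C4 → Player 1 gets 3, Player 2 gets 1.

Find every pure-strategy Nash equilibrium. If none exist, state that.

There is no pure-strategy Nash equilibrium.

(Top, C1): Player 2 can switch to C2 (2 → 9). Not NE.
(Top, C2): Player 1 can switch to Middle (4 → 7). Not NE.
(Top, C3): Player 1 can switch to Bottom (1 → 7). Not NE.
(Top, C4): Player 2 can switch to C2 (6 → 9). Not NE.
(Middle, C1): Player 1 can switch to Top (0 → 7). Not NE.
(Middle, C2): Player 2 can switch to C3 (3 → 5). Not NE.
(Middle, C3): Player 1 can switch to Top (0 → 1). Not NE.
(Middle, C4): Player 1 can switch to Top (0 → 7). Not NE.
(Bottom, C1): Player 1 can switch to Top (1 → 7). Not NE.
(Bottom, C2): Player 1 can switch to Middle (6 → 7). Not NE.
(The remaining 2 profiles each have a profitable deviation by the same check.)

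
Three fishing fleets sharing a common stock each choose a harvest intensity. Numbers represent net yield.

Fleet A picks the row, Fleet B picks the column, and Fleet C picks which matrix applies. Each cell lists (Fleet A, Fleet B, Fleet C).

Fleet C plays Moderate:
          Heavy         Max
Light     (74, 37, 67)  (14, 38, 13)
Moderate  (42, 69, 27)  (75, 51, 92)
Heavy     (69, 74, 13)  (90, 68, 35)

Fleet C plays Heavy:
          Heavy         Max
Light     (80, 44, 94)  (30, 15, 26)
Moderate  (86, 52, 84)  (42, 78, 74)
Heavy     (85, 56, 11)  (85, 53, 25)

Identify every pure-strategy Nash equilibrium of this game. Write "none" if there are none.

(Light, Heavy, Moderate): Fleet B can switch to Max (37 → 38). Not NE.
(Light, Heavy, Heavy): Fleet A can switch to Moderate (80 → 86). Not NE.
(Light, Max, Moderate): Fleet A can switch to Moderate (14 → 75). Not NE.
(Light, Max, Heavy): Fleet A can switch to Moderate (30 → 42). Not NE.
(Moderate, Heavy, Moderate): Fleet A can switch to Light (42 → 74). Not NE.
(Moderate, Heavy, Heavy): Fleet B can switch to Max (52 → 78). Not NE.
(Moderate, Max, Moderate): Fleet A can switch to Heavy (75 → 90). Not NE.
(Moderate, Max, Heavy): Fleet A can switch to Heavy (42 → 85). Not NE.
(Heavy, Heavy, Moderate): Fleet A can switch to Light (69 → 74). Not NE.
(Heavy, Heavy, Heavy): Fleet A can switch to Moderate (85 → 86). Not NE.
(The remaining 2 profiles each have a profitable deviation by the same check.)

This game has no pure Nash equilibrium.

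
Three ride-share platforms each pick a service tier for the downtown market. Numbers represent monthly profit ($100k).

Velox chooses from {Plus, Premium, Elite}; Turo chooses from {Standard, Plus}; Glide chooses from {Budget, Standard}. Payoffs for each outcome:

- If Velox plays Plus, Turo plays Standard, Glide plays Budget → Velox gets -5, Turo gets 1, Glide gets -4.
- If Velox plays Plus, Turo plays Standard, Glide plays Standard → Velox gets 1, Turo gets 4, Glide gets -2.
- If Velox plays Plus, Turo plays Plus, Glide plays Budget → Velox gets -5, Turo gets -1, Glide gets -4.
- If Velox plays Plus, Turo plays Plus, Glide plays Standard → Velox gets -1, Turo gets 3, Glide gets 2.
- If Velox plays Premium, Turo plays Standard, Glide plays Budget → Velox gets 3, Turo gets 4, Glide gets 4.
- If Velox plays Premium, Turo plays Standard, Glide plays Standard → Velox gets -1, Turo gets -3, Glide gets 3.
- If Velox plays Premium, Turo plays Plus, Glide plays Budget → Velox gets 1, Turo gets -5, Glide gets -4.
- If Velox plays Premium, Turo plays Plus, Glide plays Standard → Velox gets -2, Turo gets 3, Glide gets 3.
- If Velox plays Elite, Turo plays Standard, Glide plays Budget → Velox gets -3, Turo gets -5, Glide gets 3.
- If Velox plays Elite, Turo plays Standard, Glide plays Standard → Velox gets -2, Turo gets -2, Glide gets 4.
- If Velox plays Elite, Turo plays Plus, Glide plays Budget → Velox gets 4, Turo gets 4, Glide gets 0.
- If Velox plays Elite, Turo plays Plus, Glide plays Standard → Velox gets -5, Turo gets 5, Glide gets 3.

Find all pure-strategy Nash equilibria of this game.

Velox against (Standard, Budget): payoffs -5, 3, -3 → best response Premium.
Velox against (Standard, Standard): payoffs 1, -1, -2 → best response Plus.
Velox against (Plus, Budget): payoffs -5, 1, 4 → best response Elite.
Velox against (Plus, Standard): payoffs -1, -2, -5 → best response Plus.
Turo against (Plus, Budget): payoffs 1, -1 → best response Standard.
Turo against (Plus, Standard): payoffs 4, 3 → best response Standard.
Turo against (Premium, Budget): payoffs 4, -5 → best response Standard.
Turo against (Premium, Standard): payoffs -3, 3 → best response Plus.
Turo against (Elite, Budget): payoffs -5, 4 → best response Plus.
Turo against (Elite, Standard): payoffs -2, 5 → best response Plus.
Glide against (Plus, Standard): payoffs -4, -2 → best response Standard.
Glide against (Plus, Plus): payoffs -4, 2 → best response Standard.
Glide against (Premium, Standard): payoffs 4, 3 → best response Budget.
Glide against (Premium, Plus): payoffs -4, 3 → best response Standard.
Glide against (Elite, Standard): payoffs 3, 4 → best response Standard.
Glide against (Elite, Plus): payoffs 0, 3 → best response Standard.
Mutual best responses: (Plus, Standard, Standard); (Premium, Standard, Budget).

Pure-strategy Nash equilibria: (Plus, Standard, Standard), (Premium, Standard, Budget)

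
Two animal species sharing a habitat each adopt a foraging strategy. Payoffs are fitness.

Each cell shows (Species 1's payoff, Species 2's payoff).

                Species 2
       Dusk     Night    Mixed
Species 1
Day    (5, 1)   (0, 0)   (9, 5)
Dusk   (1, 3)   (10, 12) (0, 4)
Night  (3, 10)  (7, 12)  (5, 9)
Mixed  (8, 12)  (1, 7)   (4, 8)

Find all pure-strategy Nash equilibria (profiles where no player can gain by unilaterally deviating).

(Day, Dusk): Species 1 can switch to Mixed (5 → 8). Not NE.
(Day, Night): Species 1 can switch to Dusk (0 → 10). Not NE.
(Day, Mixed): Species 1 gets 9, best alternative 5; Species 2 gets 5, best alternative 1. No profitable deviation — NE.
(Dusk, Dusk): Species 1 can switch to Day (1 → 5). Not NE.
(Dusk, Night): Species 1 gets 10, best alternative 7; Species 2 gets 12, best alternative 4. No profitable deviation — NE.
(Dusk, Mixed): Species 1 can switch to Day (0 → 9). Not NE.
(Night, Dusk): Species 1 can switch to Day (3 → 5). Not NE.
(Night, Night): Species 1 can switch to Dusk (7 → 10). Not NE.
(Night, Mixed): Species 1 can switch to Day (5 → 9). Not NE.
(Mixed, Dusk): Species 1 gets 8, best alternative 5; Species 2 gets 12, best alternative 8. No profitable deviation — NE.
(Mixed, Night): Species 1 can switch to Dusk (1 → 10). Not NE.
(Mixed, Mixed): Species 1 can switch to Day (4 → 9). Not NE.

(Day, Mixed); (Dusk, Night); (Mixed, Dusk)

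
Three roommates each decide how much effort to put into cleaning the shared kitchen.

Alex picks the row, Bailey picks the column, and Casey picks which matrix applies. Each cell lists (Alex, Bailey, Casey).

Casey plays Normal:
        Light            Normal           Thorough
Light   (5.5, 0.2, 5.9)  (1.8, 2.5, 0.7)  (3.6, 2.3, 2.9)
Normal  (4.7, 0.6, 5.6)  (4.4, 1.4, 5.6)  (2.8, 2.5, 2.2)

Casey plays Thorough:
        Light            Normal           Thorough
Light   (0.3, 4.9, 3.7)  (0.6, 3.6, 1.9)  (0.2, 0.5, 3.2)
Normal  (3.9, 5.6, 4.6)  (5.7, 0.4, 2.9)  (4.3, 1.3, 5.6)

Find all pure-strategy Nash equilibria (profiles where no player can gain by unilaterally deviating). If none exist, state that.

(Light, Light, Normal): Bailey can switch to Normal (0.2 → 2.5). Not NE.
(Light, Light, Thorough): Alex can switch to Normal (0.3 → 3.9). Not NE.
(Light, Normal, Normal): Alex can switch to Normal (1.8 → 4.4). Not NE.
(Light, Normal, Thorough): Alex can switch to Normal (0.6 → 5.7). Not NE.
(Light, Thorough, Normal): Bailey can switch to Normal (2.3 → 2.5). Not NE.
(Light, Thorough, Thorough): Alex can switch to Normal (0.2 → 4.3). Not NE.
(Normal, Light, Normal): Alex can switch to Light (4.7 → 5.5). Not NE.
(Normal, Light, Thorough): Casey can switch to Normal (4.6 → 5.6). Not NE.
(The remaining 4 profiles each have a profitable deviation by the same check.)

There is no pure-strategy Nash equilibrium.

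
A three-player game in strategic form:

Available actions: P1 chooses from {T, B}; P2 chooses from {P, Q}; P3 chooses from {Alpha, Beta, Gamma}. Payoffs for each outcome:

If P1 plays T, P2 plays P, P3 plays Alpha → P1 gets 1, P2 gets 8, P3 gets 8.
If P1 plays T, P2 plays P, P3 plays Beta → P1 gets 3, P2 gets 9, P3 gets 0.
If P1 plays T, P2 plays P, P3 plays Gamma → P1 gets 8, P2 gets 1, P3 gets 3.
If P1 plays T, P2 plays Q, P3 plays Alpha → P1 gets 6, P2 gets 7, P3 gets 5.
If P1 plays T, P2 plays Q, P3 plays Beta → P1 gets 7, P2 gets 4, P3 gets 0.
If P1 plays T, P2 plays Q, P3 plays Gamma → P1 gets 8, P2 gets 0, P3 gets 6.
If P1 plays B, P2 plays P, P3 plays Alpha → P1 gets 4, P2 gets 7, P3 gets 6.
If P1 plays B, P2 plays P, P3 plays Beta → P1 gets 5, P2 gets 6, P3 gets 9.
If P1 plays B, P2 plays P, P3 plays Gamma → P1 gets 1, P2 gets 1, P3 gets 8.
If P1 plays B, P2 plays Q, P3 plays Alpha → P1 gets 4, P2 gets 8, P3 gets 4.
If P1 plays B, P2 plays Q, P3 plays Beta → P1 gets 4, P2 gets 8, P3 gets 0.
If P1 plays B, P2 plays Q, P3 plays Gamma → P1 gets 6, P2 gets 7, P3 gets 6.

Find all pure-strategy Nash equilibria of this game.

(T, P, Alpha): P1 can switch to B (1 → 4). Not NE.
(T, P, Beta): P1 can switch to B (3 → 5). Not NE.
(T, P, Gamma): P3 can switch to Alpha (3 → 8). Not NE.
(T, Q, Alpha): P2 can switch to P (7 → 8). Not NE.
(T, Q, Beta): P2 can switch to P (4 → 9). Not NE.
(T, Q, Gamma): P2 can switch to P (0 → 1). Not NE.
(The remaining 6 profiles each have a profitable deviation by the same check.)

This game has no pure Nash equilibrium.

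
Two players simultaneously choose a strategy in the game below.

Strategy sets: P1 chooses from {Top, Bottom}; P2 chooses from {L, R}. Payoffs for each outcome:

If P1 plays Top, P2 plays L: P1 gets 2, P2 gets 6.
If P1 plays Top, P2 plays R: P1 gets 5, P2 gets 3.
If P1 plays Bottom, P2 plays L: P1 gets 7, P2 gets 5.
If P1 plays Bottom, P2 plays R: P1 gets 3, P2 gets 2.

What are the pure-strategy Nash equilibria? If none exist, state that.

(Bottom, L)

For each player, find the best response to each opponent profile; mutual best responses are the pure NE.
P1 against L: payoffs 2, 7 → best response Bottom.
P1 against R: payoffs 5, 3 → best response Top.
P2 against Top: payoffs 6, 3 → best response L.
P2 against Bottom: payoffs 5, 2 → best response L.
Mutual best responses: (Bottom, L).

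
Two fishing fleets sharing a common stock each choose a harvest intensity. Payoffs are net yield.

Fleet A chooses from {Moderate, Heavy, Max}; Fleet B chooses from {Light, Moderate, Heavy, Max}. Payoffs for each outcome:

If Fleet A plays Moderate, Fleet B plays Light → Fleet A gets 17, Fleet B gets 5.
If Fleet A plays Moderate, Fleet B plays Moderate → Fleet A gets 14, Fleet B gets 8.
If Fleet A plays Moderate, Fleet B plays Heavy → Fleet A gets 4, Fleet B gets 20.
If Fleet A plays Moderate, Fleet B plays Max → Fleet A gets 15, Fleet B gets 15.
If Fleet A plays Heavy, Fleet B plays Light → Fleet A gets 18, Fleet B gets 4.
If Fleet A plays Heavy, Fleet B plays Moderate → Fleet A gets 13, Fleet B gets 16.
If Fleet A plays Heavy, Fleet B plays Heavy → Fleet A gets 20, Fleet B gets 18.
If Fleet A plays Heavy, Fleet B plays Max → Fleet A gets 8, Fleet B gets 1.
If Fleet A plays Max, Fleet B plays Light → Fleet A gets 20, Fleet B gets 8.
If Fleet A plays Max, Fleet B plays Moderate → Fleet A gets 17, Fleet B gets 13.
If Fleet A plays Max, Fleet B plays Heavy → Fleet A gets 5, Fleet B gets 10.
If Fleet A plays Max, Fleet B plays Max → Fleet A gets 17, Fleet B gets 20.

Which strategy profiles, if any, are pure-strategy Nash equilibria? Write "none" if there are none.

(Heavy, Heavy); (Max, Max)

For each strategy profile, look for a profitable unilateral deviation.
(Moderate, Light): Fleet A can switch to Heavy (17 → 18). Not NE.
(Moderate, Moderate): Fleet A can switch to Max (14 → 17). Not NE.
(Moderate, Heavy): Fleet A can switch to Heavy (4 → 20). Not NE.
(Moderate, Max): Fleet A can switch to Max (15 → 17). Not NE.
(Heavy, Light): Fleet A can switch to Max (18 → 20). Not NE.
(Heavy, Moderate): Fleet A can switch to Moderate (13 → 14). Not NE.
(Heavy, Heavy): Fleet A gets 20, best alternative 5; Fleet B gets 18, best alternative 16. No profitable deviation — NE.
(Heavy, Max): Fleet A can switch to Moderate (8 → 15). Not NE.
(Max, Light): Fleet B can switch to Moderate (8 → 13). Not NE.
(Max, Max): Fleet A gets 17, best alternative 15; Fleet B gets 20, best alternative 13. No profitable deviation — NE.
(The remaining 2 profiles each have a profitable deviation by the same check.)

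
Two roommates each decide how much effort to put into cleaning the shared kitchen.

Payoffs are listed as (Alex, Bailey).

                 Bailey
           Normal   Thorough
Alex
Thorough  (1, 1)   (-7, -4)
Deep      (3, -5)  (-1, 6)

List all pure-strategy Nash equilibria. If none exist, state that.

Alex against Normal: payoffs 1, 3 → best response Deep.
Alex against Thorough: payoffs -7, -1 → best response Deep.
Bailey against Thorough: payoffs 1, -4 → best response Normal.
Bailey against Deep: payoffs -5, 6 → best response Thorough.
Mutual best responses: (Deep, Thorough).

(Deep, Thorough)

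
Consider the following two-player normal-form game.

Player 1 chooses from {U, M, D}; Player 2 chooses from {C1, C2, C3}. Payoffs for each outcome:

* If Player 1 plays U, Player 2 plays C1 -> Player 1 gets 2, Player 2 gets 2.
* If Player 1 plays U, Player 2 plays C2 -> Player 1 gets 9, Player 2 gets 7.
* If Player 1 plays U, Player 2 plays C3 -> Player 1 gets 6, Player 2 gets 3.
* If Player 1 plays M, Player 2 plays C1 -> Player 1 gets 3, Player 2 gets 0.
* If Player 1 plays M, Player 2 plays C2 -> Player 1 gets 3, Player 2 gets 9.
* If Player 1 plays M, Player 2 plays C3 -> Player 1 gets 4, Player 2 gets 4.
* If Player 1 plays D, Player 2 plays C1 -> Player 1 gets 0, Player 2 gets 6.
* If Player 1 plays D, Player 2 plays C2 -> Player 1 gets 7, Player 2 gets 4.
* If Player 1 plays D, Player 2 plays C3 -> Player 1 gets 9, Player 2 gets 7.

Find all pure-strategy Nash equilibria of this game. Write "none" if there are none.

Player 1 against C1: payoffs 2, 3, 0 → best response M.
Player 1 against C2: payoffs 9, 3, 7 → best response U.
Player 1 against C3: payoffs 6, 4, 9 → best response D.
Player 2 against U: payoffs 2, 7, 3 → best response C2.
Player 2 against M: payoffs 0, 9, 4 → best response C2.
Player 2 against D: payoffs 6, 4, 7 → best response C3.
Mutual best responses: (U, C2); (D, C3).

The pure Nash equilibria are (U, C2); (D, C3).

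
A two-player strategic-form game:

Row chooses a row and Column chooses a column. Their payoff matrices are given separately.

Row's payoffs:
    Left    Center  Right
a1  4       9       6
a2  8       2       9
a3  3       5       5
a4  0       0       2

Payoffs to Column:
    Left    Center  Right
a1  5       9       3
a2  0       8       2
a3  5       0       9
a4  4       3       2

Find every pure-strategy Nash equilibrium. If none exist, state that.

Pure NE: (a1, Center)

For each player, find the best response to each opponent profile; mutual best responses are the pure NE.
Row against Left: payoffs 4, 8, 3, 0 → best response a2.
Row against Center: payoffs 9, 2, 5, 0 → best response a1.
Row against Right: payoffs 6, 9, 5, 2 → best response a2.
Column against a1: payoffs 5, 9, 3 → best response Center.
Column against a2: payoffs 0, 8, 2 → best response Center.
Column against a3: payoffs 5, 0, 9 → best response Right.
Column against a4: payoffs 4, 3, 2 → best response Left.
Mutual best responses: (a1, Center).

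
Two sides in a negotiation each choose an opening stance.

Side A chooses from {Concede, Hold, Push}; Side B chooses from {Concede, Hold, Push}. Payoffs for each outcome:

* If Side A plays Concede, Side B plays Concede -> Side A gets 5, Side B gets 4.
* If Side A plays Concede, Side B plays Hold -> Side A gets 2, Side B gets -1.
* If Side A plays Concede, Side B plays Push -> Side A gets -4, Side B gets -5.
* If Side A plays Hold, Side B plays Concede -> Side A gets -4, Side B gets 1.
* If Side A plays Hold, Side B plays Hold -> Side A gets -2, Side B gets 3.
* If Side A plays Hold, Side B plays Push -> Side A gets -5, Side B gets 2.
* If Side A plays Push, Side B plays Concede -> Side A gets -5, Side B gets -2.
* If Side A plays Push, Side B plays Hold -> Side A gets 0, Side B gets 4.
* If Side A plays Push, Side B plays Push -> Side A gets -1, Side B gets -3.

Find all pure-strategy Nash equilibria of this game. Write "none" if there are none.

(Concede, Concede)

Side A against Concede: payoffs 5, -4, -5 → best response Concede.
Side A against Hold: payoffs 2, -2, 0 → best response Concede.
Side A against Push: payoffs -4, -5, -1 → best response Push.
Side B against Concede: payoffs 4, -1, -5 → best response Concede.
Side B against Hold: payoffs 1, 3, 2 → best response Hold.
Side B against Push: payoffs -2, 4, -3 → best response Hold.
Mutual best responses: (Concede, Concede).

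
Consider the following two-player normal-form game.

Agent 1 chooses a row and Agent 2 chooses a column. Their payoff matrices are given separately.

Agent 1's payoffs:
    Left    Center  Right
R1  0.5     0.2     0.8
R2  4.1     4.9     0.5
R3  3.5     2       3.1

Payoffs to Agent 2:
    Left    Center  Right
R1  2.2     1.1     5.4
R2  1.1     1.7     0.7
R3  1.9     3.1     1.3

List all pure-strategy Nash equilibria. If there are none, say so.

(R1, Left): Agent 1 can switch to R2 (0.5 → 4.1). Not NE.
(R1, Center): Agent 1 can switch to R2 (0.2 → 4.9). Not NE.
(R1, Right): Agent 1 can switch to R3 (0.8 → 3.1). Not NE.
(R2, Left): Agent 2 can switch to Center (1.1 → 1.7). Not NE.
(R2, Center): Agent 1 gets 4.9, best alternative 2; Agent 2 gets 1.7, best alternative 1.1. No profitable deviation — NE.
(R2, Right): Agent 1 can switch to R1 (0.5 → 0.8). Not NE.
(R3, Left): Agent 1 can switch to R2 (3.5 → 4.1). Not NE.
(R3, Center): Agent 1 can switch to R2 (2 → 4.9). Not NE.
(R3, Right): Agent 2 can switch to Left (1.3 → 1.9). Not NE.

The unique pure-strategy Nash equilibrium is (R2, Center).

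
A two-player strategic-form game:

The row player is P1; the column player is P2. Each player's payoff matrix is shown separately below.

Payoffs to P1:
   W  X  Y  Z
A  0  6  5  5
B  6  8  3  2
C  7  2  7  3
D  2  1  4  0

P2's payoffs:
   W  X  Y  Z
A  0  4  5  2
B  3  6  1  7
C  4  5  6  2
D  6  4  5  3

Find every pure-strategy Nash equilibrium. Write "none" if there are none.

(C, Y)

(A, W): P1 can switch to B (0 → 6). Not NE.
(A, X): P1 can switch to B (6 → 8). Not NE.
(A, Y): P1 can switch to C (5 → 7). Not NE.
(A, Z): P2 can switch to X (2 → 4). Not NE.
(B, W): P1 can switch to C (6 → 7). Not NE.
(B, X): P2 can switch to Z (6 → 7). Not NE.
(B, Y): P1 can switch to A (3 → 5). Not NE.
(B, Z): P1 can switch to A (2 → 5). Not NE.
(C, Y): P1 gets 7, best alternative 5; P2 gets 6, best alternative 5. No profitable deviation — NE.
(The remaining 7 profiles each have a profitable deviation by the same check.)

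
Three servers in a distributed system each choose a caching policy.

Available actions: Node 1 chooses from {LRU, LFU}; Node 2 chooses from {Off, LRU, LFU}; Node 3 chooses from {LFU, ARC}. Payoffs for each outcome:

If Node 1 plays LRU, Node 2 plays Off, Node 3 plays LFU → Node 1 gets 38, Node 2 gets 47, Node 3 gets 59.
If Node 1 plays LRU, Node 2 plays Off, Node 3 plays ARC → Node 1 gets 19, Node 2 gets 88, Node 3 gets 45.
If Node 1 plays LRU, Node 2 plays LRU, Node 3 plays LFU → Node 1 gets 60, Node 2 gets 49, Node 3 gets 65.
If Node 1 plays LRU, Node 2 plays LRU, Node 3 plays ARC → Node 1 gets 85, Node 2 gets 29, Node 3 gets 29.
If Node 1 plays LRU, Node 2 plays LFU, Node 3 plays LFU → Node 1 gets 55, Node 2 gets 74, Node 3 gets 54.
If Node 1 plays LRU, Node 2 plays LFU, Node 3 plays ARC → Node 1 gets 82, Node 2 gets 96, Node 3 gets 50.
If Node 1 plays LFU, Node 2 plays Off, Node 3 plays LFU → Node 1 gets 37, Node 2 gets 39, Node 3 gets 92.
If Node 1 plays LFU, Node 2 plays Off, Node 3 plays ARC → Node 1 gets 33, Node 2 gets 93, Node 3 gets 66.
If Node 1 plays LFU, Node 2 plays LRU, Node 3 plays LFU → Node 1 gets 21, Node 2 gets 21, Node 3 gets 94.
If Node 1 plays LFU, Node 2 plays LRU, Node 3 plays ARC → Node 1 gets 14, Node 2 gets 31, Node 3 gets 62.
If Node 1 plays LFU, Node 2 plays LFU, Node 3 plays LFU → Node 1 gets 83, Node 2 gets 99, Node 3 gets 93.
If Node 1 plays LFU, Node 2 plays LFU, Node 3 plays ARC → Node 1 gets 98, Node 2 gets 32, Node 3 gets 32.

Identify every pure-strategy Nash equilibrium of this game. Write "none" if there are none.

(LRU, Off, LFU): Node 2 can switch to LRU (47 → 49). Not NE.
(LRU, Off, ARC): Node 1 can switch to LFU (19 → 33). Not NE.
(LRU, LRU, LFU): Node 2 can switch to LFU (49 → 74). Not NE.
(LRU, LRU, ARC): Node 2 can switch to Off (29 → 88). Not NE.
(LRU, LFU, LFU): Node 1 can switch to LFU (55 → 83). Not NE.
(LRU, LFU, ARC): Node 1 can switch to LFU (82 → 98). Not NE.
(LFU, Off, LFU): Node 1 can switch to LRU (37 → 38). Not NE.
(LFU, Off, ARC): Node 3 can switch to LFU (66 → 92). Not NE.
(LFU, LRU, LFU): Node 1 can switch to LRU (21 → 60). Not NE.
(LFU, LRU, ARC): Node 1 can switch to LRU (14 → 85). Not NE.
(LFU, LFU, LFU): Node 1 gets 83, best alternative 55; Node 2 gets 99, best alternative 39; Node 3 gets 93, best alternative 32. No profitable deviation — NE.
(The remaining 1 profile has a profitable deviation by the same check.)

(LFU, LFU, LFU)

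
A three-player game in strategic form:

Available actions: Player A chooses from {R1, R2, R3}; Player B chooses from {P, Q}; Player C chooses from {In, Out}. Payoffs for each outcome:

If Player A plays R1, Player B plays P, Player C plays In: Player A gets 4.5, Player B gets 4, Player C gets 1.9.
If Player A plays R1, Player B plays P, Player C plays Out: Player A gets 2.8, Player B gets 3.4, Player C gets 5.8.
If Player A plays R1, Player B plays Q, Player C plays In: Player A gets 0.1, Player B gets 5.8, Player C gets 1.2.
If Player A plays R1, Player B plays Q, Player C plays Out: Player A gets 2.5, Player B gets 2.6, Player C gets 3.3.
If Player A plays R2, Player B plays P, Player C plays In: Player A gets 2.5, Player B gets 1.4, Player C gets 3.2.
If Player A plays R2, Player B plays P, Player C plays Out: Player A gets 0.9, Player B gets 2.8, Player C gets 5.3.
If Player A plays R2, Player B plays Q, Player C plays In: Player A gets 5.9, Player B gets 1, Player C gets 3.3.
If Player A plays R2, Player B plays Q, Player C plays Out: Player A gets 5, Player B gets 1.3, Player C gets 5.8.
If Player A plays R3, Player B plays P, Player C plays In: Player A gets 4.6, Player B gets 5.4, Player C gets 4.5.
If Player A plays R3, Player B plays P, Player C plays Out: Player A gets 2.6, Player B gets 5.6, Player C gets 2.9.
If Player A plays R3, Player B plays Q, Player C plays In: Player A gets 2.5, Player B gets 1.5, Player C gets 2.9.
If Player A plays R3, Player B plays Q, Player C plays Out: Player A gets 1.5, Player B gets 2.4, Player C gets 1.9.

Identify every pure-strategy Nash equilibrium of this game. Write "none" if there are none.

Player A against (P, In): payoffs 4.5, 2.5, 4.6 → best response R3.
Player A against (P, Out): payoffs 2.8, 0.9, 2.6 → best response R1.
Player A against (Q, In): payoffs 0.1, 5.9, 2.5 → best response R2.
Player A against (Q, Out): payoffs 2.5, 5, 1.5 → best response R2.
Player B against (R1, In): payoffs 4, 5.8 → best response Q.
Player B against (R1, Out): payoffs 3.4, 2.6 → best response P.
Player B against (R2, In): payoffs 1.4, 1 → best response P.
Player B against (R2, Out): payoffs 2.8, 1.3 → best response P.
Player B against (R3, In): payoffs 5.4, 1.5 → best response P.
Player B against (R3, Out): payoffs 5.6, 2.4 → best response P.
Player C against (R1, P): payoffs 1.9, 5.8 → best response Out.
Player C against (R1, Q): payoffs 1.2, 3.3 → best response Out.
Player C against (R2, P): payoffs 3.2, 5.3 → best response Out.
Player C against (R2, Q): payoffs 3.3, 5.8 → best response Out.
Player C against (R3, P): payoffs 4.5, 2.9 → best response In.
Player C against (R3, Q): payoffs 2.9, 1.9 → best response In.
Mutual best responses: (R1, P, Out); (R3, P, In).

Pure-strategy Nash equilibria: (R1, P, Out), (R3, P, In)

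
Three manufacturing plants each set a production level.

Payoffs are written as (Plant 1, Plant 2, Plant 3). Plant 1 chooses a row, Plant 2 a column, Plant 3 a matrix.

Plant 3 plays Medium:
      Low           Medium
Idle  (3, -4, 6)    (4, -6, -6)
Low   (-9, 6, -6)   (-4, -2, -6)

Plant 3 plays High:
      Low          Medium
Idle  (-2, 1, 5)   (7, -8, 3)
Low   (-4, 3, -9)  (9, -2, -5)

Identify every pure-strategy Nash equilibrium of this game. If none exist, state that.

Pure NE: (Idle, Low, Medium)

Check each profile: it is a Nash equilibrium iff no player can strictly gain by switching unilaterally.
(Idle, Low, Medium): Plant 1 gets 3, best alternative -9; Plant 2 gets -4, best alternative -6; Plant 3 gets 6, best alternative 5. No profitable deviation — NE.
(Idle, Low, High): Plant 3 can switch to Medium (5 → 6). Not NE.
(Idle, Medium, Medium): Plant 2 can switch to Low (-6 → -4). Not NE.
(Idle, Medium, High): Plant 1 can switch to Low (7 → 9). Not NE.
(Low, Low, Medium): Plant 1 can switch to Idle (-9 → 3). Not NE.
(Low, Low, High): Plant 1 can switch to Idle (-4 → -2). Not NE.
(Low, Medium, Medium): Plant 1 can switch to Idle (-4 → 4). Not NE.
(Low, Medium, High): Plant 2 can switch to Low (-2 → 3). Not NE.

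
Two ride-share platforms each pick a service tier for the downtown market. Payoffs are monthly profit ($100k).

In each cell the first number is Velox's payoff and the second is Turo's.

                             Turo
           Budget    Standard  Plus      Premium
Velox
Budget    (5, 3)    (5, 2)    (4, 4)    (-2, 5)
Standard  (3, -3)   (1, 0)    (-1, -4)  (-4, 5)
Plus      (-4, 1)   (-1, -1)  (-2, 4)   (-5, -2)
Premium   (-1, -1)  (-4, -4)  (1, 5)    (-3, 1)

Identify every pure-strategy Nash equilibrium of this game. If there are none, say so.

(Budget, Budget): Turo can switch to Plus (3 → 4). Not NE.
(Budget, Standard): Turo can switch to Budget (2 → 3). Not NE.
(Budget, Plus): Turo can switch to Premium (4 → 5). Not NE.
(Budget, Premium): Velox gets -2, best alternative -3; Turo gets 5, best alternative 4. No profitable deviation — NE.
(Standard, Budget): Velox can switch to Budget (3 → 5). Not NE.
(Standard, Standard): Velox can switch to Budget (1 → 5). Not NE.
(Standard, Plus): Velox can switch to Budget (-1 → 4). Not NE.
(The remaining 9 profiles each have a profitable deviation by the same check.)

(Budget, Premium)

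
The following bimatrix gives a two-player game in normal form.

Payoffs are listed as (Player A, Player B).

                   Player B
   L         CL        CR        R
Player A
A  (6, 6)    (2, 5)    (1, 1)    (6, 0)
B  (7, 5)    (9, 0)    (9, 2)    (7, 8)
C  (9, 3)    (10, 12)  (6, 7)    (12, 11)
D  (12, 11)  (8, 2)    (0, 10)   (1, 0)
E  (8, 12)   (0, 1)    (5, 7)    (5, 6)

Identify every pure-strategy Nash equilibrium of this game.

For each strategy profile, look for a profitable unilateral deviation.
(A, L): Player A can switch to B (6 → 7). Not NE.
(A, CL): Player A can switch to B (2 → 9). Not NE.
(A, CR): Player A can switch to B (1 → 9). Not NE.
(A, R): Player A can switch to B (6 → 7). Not NE.
(B, L): Player A can switch to C (7 → 9). Not NE.
(B, CL): Player A can switch to C (9 → 10). Not NE.
(B, CR): Player B can switch to L (2 → 5). Not NE.
(B, R): Player A can switch to C (7 → 12). Not NE.
(C, CL): Player A gets 10, best alternative 9; Player B gets 12, best alternative 11. No profitable deviation — NE.
(D, L): Player A gets 12, best alternative 9; Player B gets 11, best alternative 10. No profitable deviation — NE.
(The remaining 10 profiles each have a profitable deviation by the same check.)

(C, CL); (D, L)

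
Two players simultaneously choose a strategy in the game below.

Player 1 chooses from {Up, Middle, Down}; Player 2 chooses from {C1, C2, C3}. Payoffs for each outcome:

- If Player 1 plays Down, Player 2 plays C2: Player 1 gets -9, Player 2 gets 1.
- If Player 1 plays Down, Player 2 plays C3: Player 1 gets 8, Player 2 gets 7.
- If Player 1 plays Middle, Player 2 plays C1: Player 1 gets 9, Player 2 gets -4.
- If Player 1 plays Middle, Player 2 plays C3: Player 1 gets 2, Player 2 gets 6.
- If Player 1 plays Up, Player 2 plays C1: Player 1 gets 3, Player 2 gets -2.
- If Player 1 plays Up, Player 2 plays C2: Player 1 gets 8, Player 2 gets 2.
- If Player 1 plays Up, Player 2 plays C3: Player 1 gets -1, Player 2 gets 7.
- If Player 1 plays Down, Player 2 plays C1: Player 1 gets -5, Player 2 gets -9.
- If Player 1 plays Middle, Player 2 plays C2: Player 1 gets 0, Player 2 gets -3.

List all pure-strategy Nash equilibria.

Pure NE: (Down, C3)

Mark each player's best response to every combination of opponents' strategies; a profile where every player is best-responding is a pure Nash equilibrium.
Player 1 against C1: payoffs 3, 9, -5 → best response Middle.
Player 1 against C2: payoffs 8, 0, -9 → best response Up.
Player 1 against C3: payoffs -1, 2, 8 → best response Down.
Player 2 against Up: payoffs -2, 2, 7 → best response C3.
Player 2 against Middle: payoffs -4, -3, 6 → best response C3.
Player 2 against Down: payoffs -9, 1, 7 → best response C3.
Mutual best responses: (Down, C3).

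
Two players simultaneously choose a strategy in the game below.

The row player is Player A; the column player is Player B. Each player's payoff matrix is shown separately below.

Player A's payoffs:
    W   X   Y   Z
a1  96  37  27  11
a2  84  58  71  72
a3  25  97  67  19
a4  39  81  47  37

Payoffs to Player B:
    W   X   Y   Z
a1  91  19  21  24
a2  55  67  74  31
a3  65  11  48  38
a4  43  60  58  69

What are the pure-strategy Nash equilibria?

Pure-strategy Nash equilibria: (a1, W), (a2, Y)

Player A against W: payoffs 96, 84, 25, 39 → best response a1.
Player A against X: payoffs 37, 58, 97, 81 → best response a3.
Player A against Y: payoffs 27, 71, 67, 47 → best response a2.
Player A against Z: payoffs 11, 72, 19, 37 → best response a2.
Player B against a1: payoffs 91, 19, 21, 24 → best response W.
Player B against a2: payoffs 55, 67, 74, 31 → best response Y.
Player B against a3: payoffs 65, 11, 48, 38 → best response W.
Player B against a4: payoffs 43, 60, 58, 69 → best response Z.
Mutual best responses: (a1, W); (a2, Y).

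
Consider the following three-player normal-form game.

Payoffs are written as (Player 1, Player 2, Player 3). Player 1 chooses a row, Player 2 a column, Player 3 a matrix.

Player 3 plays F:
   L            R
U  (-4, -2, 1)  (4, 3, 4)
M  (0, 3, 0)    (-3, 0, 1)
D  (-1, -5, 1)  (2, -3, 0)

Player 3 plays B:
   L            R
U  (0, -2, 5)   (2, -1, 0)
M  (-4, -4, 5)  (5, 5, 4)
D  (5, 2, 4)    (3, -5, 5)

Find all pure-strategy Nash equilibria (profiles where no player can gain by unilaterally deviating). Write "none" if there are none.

Pure-strategy Nash equilibria: (U, R, F), (M, R, B), (D, L, B)

For each player, find the best response to each opponent profile; mutual best responses are the pure NE.
Player 1 against (L, F): payoffs -4, 0, -1 → best response M.
Player 1 against (L, B): payoffs 0, -4, 5 → best response D.
Player 1 against (R, F): payoffs 4, -3, 2 → best response U.
Player 1 against (R, B): payoffs 2, 5, 3 → best response M.
Player 2 against (U, F): payoffs -2, 3 → best response R.
Player 2 against (U, B): payoffs -2, -1 → best response R.
Player 2 against (M, F): payoffs 3, 0 → best response L.
Player 2 against (M, B): payoffs -4, 5 → best response R.
Player 2 against (D, F): payoffs -5, -3 → best response R.
Player 2 against (D, B): payoffs 2, -5 → best response L.
Player 3 against (U, L): payoffs 1, 5 → best response B.
Player 3 against (U, R): payoffs 4, 0 → best response F.
Player 3 against (M, L): payoffs 0, 5 → best response B.
Player 3 against (M, R): payoffs 1, 4 → best response B.
Player 3 against (D, L): payoffs 1, 4 → best response B.
Player 3 against (D, R): payoffs 0, 5 → best response B.
Mutual best responses: (U, R, F); (M, R, B); (D, L, B).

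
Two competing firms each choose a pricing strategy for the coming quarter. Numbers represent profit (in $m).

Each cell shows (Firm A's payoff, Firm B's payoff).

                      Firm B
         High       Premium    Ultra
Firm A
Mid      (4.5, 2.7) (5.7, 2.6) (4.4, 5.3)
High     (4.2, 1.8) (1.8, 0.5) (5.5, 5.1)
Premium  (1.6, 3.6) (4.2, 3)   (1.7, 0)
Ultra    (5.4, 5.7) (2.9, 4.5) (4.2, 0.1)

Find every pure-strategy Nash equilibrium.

For each strategy profile, look for a profitable unilateral deviation.
(Mid, High): Firm A can switch to Ultra (4.5 → 5.4). Not NE.
(Mid, Premium): Firm B can switch to High (2.6 → 2.7). Not NE.
(Mid, Ultra): Firm A can switch to High (4.4 → 5.5). Not NE.
(High, High): Firm A can switch to Mid (4.2 → 4.5). Not NE.
(High, Premium): Firm A can switch to Mid (1.8 → 5.7). Not NE.
(High, Ultra): Firm A gets 5.5, best alternative 4.4; Firm B gets 5.1, best alternative 1.8. No profitable deviation — NE.
(Premium, High): Firm A can switch to Mid (1.6 → 4.5). Not NE.
(Ultra, High): Firm A gets 5.4, best alternative 4.5; Firm B gets 5.7, best alternative 4.5. No profitable deviation — NE.
(The remaining 4 profiles each have a profitable deviation by the same check.)

(High, Ultra), (Ultra, High)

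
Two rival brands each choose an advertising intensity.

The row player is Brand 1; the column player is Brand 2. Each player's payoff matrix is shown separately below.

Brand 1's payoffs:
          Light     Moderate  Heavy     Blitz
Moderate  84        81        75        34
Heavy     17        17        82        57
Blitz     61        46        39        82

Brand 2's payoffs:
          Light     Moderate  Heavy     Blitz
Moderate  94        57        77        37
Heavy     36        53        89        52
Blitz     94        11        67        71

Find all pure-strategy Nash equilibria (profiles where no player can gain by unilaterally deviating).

The pure Nash equilibria are (Moderate, Light) and (Heavy, Heavy).

(Moderate, Light): Brand 1 gets 84, best alternative 61; Brand 2 gets 94, best alternative 77. No profitable deviation — NE.
(Moderate, Moderate): Brand 2 can switch to Light (57 → 94). Not NE.
(Moderate, Heavy): Brand 1 can switch to Heavy (75 → 82). Not NE.
(Moderate, Blitz): Brand 1 can switch to Heavy (34 → 57). Not NE.
(Heavy, Light): Brand 1 can switch to Moderate (17 → 84). Not NE.
(Heavy, Moderate): Brand 1 can switch to Moderate (17 → 81). Not NE.
(Heavy, Heavy): Brand 1 gets 82, best alternative 75; Brand 2 gets 89, best alternative 53. No profitable deviation — NE.
(Heavy, Blitz): Brand 1 can switch to Blitz (57 → 82). Not NE.
(Blitz, Light): Brand 1 can switch to Moderate (61 → 84). Not NE.
(Blitz, Moderate): Brand 1 can switch to Moderate (46 → 81). Not NE.
(Blitz, Heavy): Brand 1 can switch to Moderate (39 → 75). Not NE.
(Blitz, Blitz): Brand 2 can switch to Light (71 → 94). Not NE.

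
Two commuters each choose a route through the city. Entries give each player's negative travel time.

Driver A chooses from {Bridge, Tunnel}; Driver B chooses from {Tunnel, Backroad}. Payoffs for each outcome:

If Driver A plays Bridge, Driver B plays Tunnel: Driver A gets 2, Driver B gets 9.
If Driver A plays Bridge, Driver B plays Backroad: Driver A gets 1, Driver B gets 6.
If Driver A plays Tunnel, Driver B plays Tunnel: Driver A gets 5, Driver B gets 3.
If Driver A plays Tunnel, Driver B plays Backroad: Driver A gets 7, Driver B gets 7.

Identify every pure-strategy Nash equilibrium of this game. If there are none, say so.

Driver A against Tunnel: payoffs 2, 5 → best response Tunnel.
Driver A against Backroad: payoffs 1, 7 → best response Tunnel.
Driver B against Bridge: payoffs 9, 6 → best response Tunnel.
Driver B against Tunnel: payoffs 3, 7 → best response Backroad.
Mutual best responses: (Tunnel, Backroad).

Pure NE: (Tunnel, Backroad)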